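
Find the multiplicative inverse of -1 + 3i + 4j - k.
-0.037 - 0.1111i - 0.1481j + 0.037k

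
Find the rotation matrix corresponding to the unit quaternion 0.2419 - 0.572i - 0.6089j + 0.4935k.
[[-0.2286, 0.4578, -0.8591], [0.9353, -0.1415, -0.3243], [-0.27, -0.8777, -0.3959]]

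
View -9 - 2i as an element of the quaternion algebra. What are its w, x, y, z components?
-9 - 2i + 0j + 0k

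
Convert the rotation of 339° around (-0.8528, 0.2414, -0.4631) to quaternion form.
-0.9833 - 0.1554i + 0.044j - 0.0844k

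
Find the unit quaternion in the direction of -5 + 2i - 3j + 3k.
-0.7293 + 0.2917i - 0.4376j + 0.4376k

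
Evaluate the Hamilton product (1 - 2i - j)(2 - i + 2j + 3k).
2 - 8i + 6j - 2k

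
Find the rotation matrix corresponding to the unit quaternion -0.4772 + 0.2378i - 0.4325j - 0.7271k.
[[-0.4315, -0.8996, 0.067], [0.4882, -0.1704, 0.8559], [-0.7586, 0.402, 0.5128]]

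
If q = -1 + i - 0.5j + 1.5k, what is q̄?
-1 - i + 0.5j - 1.5k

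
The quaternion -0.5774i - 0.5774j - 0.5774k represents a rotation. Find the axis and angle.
axis = (-√3/3, -√3/3, -√3/3), θ = π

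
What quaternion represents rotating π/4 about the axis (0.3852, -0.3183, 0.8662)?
0.9239 + 0.1474i - 0.1218j + 0.3315k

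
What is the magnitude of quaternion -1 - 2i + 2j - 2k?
√13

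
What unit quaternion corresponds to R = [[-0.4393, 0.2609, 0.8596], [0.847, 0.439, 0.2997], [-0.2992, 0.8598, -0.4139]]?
0.3827 + 0.3659i + 0.757j + 0.3829k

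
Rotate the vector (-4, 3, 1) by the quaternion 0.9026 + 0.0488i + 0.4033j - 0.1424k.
(-0.933, 3.532, 3.557)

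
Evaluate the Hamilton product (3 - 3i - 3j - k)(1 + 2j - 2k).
7 + 5i - 3j - 13k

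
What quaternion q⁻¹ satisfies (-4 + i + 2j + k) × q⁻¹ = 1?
-0.1818 - 0.0455i - 0.0909j - 0.0455k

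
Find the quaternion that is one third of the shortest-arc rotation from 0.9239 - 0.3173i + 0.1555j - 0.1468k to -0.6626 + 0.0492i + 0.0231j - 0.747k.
0.9435 - 0.254i + 0.1059j + 0.1848k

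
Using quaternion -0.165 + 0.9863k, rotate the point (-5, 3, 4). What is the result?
(5.704, -1.209, 4)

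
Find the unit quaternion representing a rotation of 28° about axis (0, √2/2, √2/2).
0.9703 + 0.1711j + 0.1711k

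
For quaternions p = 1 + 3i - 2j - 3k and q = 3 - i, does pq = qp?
No: pq = 6 + 8i - 3j - 11k ≠ 6 + 8i - 9j - 7k = qp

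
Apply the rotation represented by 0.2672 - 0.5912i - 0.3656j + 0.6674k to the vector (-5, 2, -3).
(3.896, -4.608, 1.26)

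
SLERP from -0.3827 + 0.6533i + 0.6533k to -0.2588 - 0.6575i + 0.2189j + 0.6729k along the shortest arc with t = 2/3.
-0.3956 - 0.2396i + 0.1822j + 0.8677k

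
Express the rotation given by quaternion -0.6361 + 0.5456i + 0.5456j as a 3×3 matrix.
[[0.4046, 0.5954, -0.6941], [0.5954, 0.4046, 0.6941], [0.6941, -0.6941, -0.1907]]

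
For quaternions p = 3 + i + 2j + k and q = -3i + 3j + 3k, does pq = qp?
No: pq = -6 - 6i + 3j + 18k ≠ -6 - 12i + 15j = qp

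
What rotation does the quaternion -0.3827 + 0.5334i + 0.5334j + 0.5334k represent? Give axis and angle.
axis = (√3/3, √3/3, √3/3), θ = 5π/4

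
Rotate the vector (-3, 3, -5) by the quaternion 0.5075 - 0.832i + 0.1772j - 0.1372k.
(-5.206, -3.943, -0.588)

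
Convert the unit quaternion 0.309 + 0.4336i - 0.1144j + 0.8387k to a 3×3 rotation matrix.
[[-0.433, -0.6175, 0.6566], [0.4191, -0.7829, -0.4599], [0.798, 0.0761, 0.5978]]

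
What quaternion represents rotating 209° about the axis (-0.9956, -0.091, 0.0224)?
-0.2504 - 0.9639i - 0.0881j + 0.0217k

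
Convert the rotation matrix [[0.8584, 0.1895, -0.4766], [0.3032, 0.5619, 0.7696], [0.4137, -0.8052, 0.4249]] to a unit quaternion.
0.8434 - 0.4668i - 0.2639j + 0.0337k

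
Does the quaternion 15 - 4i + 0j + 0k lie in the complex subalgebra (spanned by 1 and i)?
Yes. The quaternion 15 - 4i has j- and k-coefficients y = z = 0, so it lies in the complex subalgebra spanned by 1 and i.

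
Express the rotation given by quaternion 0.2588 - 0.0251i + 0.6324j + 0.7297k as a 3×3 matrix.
[[-0.8648, -0.4094, 0.2907], [0.3459, -0.0662, 0.9359], [-0.364, 0.9099, 0.1989]]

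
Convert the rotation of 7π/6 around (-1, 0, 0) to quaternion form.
-0.2588 - 0.9659i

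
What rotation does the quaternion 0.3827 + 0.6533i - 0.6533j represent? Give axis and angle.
axis = (√2/2, -√2/2, 0), θ = 3π/4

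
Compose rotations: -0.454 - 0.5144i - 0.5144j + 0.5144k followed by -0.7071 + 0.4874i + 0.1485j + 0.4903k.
0.3959 + 0.4711i - 0.2066j - 0.7607k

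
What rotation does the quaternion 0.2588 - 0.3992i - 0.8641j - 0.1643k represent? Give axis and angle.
axis = (-0.4133, -0.8946, -0.1701), θ = 5π/6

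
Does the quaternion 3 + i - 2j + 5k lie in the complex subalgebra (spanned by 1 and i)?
No. The quaternion 3 + i - 2j + 5k has j-coefficient y = -2 and k-coefficient z = 5, not both zero, so it does not lie in the complex subalgebra spanned by 1 and i.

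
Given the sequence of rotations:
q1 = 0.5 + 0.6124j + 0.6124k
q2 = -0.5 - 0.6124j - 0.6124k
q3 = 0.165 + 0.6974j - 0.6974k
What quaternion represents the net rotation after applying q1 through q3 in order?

q2 · q1 = 0.5001 - 0.6124j - 0.6124k
q3 · q2 · q1 = 0.0825 - 0.8542i + 0.2477j - 0.4498k
0.0825 - 0.8542i + 0.2477j - 0.4498k


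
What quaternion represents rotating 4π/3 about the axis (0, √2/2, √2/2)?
-0.5 + 0.6124j + 0.6124k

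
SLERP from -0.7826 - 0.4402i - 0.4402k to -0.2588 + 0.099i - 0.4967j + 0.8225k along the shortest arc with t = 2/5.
-0.4469 - 0.3812i + 0.2636j - 0.7652k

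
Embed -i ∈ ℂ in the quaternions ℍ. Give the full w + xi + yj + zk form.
0 - i + 0j + 0k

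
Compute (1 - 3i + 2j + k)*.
1 + 3i - 2j - k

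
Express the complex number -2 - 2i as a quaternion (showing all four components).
-2 - 2i + 0j + 0k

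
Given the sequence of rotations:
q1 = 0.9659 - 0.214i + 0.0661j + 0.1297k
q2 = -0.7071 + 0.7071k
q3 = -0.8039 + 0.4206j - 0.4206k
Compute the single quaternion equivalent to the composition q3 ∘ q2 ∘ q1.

q2 · q1 = -0.7747 + 0.1046i - 0.1981j + 0.5913k
q3 · q2 · q1 = 0.9548 + 0.0813i - 0.2106j - 0.1935k
0.9548 + 0.0813i - 0.2106j - 0.1935k


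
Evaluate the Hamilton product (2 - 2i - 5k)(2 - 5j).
4 - 29i - 10j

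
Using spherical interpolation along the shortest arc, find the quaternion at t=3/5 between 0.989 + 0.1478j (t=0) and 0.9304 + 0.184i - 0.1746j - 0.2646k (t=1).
0.9791 + 0.113i - 0.0463j - 0.1625k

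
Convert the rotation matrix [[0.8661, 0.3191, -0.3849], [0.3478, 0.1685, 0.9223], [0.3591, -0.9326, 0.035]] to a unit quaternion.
0.7193 - 0.6447i - 0.2586j + 0.01k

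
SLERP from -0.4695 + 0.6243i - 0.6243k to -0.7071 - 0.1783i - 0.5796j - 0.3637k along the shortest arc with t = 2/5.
-0.6623 + 0.3448i - 0.2776j - 0.6045k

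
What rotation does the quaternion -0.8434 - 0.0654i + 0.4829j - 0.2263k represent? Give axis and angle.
axis = (-0.1217, 0.8988, -0.4212), θ = 295°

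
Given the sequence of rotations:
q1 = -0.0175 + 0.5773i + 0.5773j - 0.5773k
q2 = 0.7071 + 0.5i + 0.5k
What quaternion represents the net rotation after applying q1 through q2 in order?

q2 · q1 = -0.0124 + 0.1108i + 0.9855j - 0.1283k
-0.0124 + 0.1108i + 0.9855j - 0.1283k


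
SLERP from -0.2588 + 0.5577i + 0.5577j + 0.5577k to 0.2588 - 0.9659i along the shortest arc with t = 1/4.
-0.2812 + 0.723i + 0.4462j + 0.4462k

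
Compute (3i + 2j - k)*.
-3i - 2j + k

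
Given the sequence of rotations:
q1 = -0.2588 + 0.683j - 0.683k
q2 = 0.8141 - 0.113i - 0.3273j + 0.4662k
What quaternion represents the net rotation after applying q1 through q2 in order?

q2 · q1 = 0.3313 - 0.0656i + 0.5636j - 0.7539k
0.3313 - 0.0656i + 0.5636j - 0.7539k


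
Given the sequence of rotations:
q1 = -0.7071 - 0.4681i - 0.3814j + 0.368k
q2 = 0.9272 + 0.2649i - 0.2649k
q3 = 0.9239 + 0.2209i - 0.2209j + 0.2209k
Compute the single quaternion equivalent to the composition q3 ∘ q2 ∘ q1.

q2 · q1 = -0.4341 - 0.7224i - 0.3271j + 0.4275k
q3 · q2 · q1 = -0.4082 - 0.7855i - 0.4603j + 0.0672k
-0.4082 - 0.7855i - 0.4603j + 0.0672k


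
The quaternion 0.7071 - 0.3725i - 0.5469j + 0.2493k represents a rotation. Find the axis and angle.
axis = (-0.5268, -0.7734, 0.3526), θ = π/2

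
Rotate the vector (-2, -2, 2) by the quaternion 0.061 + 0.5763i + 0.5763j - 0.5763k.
(-2, -2, 2)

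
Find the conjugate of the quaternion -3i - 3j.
3i + 3j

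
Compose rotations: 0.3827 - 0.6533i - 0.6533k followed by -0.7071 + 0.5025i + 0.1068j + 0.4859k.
0.3751 + 0.5845i + 0.0517j + 0.7177k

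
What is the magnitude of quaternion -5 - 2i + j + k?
√31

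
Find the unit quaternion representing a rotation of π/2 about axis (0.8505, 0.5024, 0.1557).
0.7071 + 0.6014i + 0.3553j + 0.1101k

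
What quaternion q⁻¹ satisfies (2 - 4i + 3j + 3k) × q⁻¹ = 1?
0.0526 + 0.1053i - 0.0789j - 0.0789k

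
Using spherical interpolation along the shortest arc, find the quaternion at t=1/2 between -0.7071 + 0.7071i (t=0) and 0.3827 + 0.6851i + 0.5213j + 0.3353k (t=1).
-0.2082 + 0.8935i + 0.3346j + 0.2152k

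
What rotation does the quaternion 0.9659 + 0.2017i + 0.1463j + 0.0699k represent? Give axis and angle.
axis = (0.7794, 0.5653, 0.2701), θ = π/6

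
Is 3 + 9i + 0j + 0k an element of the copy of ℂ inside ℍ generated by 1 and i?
Yes. The quaternion 3 + 9i has j- and k-coefficients y = z = 0, so it lies in the complex subalgebra spanned by 1 and i.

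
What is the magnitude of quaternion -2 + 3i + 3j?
√22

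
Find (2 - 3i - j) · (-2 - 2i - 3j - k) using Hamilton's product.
-13 + 3i - 7j + 5k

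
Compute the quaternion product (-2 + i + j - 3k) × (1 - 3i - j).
2 + 4i + 12j - k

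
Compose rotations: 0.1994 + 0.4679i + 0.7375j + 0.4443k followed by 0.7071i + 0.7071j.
-0.8523 + 0.4552i - 0.1732j + 0.1906k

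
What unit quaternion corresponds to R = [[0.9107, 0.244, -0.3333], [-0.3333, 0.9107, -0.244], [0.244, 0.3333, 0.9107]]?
0.9659 + 0.1494i - 0.1494j - 0.1494k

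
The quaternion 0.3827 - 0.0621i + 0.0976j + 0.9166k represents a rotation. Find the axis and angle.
axis = (-0.0672, 0.1056, 0.9921), θ = 3π/4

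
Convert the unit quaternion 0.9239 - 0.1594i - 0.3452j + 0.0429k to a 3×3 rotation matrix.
[[0.758, 0.0308, -0.6515], [0.1893, 0.9455, 0.2649], [0.6242, -0.3242, 0.7109]]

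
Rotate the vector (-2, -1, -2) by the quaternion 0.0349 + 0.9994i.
(-2, 1.137, 1.925)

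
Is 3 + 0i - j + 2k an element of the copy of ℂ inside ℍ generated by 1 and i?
No. The quaternion 3 - j + 2k has j-coefficient y = -1 and k-coefficient z = 2, not both zero, so it does not lie in the complex subalgebra spanned by 1 and i.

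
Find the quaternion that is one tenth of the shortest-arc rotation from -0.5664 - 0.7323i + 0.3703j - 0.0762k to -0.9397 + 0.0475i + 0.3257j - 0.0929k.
-0.6312 - 0.6715i + 0.3796j - 0.0811k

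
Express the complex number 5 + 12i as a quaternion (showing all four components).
5 + 12i + 0j + 0k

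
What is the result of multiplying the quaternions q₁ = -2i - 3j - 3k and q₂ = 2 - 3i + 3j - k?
8i + j - 21k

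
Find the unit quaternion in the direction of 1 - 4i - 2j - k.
0.2132 - 0.8528i - 0.4264j - 0.2132k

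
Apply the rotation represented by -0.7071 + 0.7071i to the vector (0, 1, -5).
(0, -5, -1)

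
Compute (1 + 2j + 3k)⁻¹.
0.0714 - 0.1429j - 0.2143k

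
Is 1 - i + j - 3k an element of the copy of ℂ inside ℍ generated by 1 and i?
No. The quaternion 1 - i + j - 3k has j-coefficient y = 1 and k-coefficient z = -3, not both zero, so it does not lie in the complex subalgebra spanned by 1 and i.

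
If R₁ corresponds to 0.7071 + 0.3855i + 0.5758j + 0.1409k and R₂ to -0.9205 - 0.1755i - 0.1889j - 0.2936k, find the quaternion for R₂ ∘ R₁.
-0.4331 - 0.3365i - 0.752j - 0.3655k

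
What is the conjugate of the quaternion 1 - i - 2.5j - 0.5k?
1 + i + 2.5j + 0.5k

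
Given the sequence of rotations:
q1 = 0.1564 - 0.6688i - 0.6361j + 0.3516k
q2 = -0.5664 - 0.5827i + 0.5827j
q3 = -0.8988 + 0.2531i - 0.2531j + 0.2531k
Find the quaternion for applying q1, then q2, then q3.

q2 · q1 = -0.1076 + 0.4926i + 0.6563j + 0.5612k
q3 · q2 · q1 = -0.0039 - 0.7781i - 0.58j - 0.2409k
-0.0039 - 0.7781i - 0.58j - 0.2409k


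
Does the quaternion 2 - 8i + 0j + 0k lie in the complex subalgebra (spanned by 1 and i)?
Yes. The quaternion 2 - 8i has j- and k-coefficients y = z = 0, so it lies in the complex subalgebra spanned by 1 and i.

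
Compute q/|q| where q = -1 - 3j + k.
-0.3015 - 0.9045j + 0.3015k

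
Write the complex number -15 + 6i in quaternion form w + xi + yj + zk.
-15 + 6i + 0j + 0k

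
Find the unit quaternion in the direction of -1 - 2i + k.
-0.4082 - 0.8165i + 0.4082k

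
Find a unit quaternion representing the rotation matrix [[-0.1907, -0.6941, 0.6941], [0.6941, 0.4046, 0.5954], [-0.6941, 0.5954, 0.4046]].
0.6361 + 0.5456j + 0.5456k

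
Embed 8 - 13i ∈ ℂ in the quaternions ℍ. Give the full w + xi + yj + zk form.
8 - 13i + 0j + 0k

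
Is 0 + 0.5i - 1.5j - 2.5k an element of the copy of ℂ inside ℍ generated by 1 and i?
No. The quaternion 0.5i - 1.5j - 2.5k has j-coefficient y = -1.5 and k-coefficient z = -2.5, not both zero, so it does not lie in the complex subalgebra spanned by 1 and i.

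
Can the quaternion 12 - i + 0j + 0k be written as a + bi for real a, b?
Yes. The quaternion 12 - i has j- and k-coefficients y = z = 0, so it lies in the complex subalgebra spanned by 1 and i.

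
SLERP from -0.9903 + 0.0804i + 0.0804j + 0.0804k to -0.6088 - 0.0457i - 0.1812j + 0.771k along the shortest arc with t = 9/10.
-0.6743 - 0.033i - 0.1581j + 0.7206k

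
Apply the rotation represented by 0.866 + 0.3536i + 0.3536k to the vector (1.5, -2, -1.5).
(1.975, 0.838, -1.975)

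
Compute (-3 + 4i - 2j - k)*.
-3 - 4i + 2j + k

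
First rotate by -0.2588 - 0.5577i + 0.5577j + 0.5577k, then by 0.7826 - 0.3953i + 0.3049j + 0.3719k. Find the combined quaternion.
-0.8004 - 0.3715i + 0.3706j + 0.2898k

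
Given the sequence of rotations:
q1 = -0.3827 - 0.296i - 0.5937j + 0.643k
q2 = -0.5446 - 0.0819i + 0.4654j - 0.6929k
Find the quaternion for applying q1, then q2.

q2 · q1 = 0.906 + 0.0804i + 0.403j + 0.1014k
0.906 + 0.0804i + 0.403j + 0.1014k


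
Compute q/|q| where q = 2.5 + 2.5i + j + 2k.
0.5976 + 0.5976i + 0.239j + 0.4781k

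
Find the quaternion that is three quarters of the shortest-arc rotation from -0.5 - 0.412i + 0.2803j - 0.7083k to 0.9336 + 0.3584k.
-0.8691 - 0.1131i + 0.077j - 0.4754k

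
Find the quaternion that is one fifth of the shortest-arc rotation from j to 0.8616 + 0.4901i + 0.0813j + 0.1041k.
0.2537 + 0.1443i + 0.956j + 0.0307k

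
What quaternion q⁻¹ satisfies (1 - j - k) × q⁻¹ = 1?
0.3333 + 0.3333j + 0.3333k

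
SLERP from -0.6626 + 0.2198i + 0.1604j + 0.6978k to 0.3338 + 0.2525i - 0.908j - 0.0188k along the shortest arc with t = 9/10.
-0.4037 - 0.2111i + 0.8835j + 0.1091k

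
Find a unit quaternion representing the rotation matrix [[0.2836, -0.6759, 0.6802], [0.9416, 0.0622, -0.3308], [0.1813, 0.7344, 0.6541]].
0.7071 + 0.3766i + 0.1764j + 0.5719k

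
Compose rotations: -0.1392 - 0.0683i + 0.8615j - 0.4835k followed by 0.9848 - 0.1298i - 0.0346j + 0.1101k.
-0.0629 - 0.1273i + 0.7829j - 0.6057k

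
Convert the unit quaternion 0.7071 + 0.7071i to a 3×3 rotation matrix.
[[1, 0, 0], [0, 0, -1], [0, 1, 0]]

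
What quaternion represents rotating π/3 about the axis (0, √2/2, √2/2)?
0.866 + 0.3536j + 0.3536k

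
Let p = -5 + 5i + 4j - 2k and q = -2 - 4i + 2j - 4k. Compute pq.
14 - 2i + 10j + 50k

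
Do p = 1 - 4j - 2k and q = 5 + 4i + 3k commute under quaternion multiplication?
No: pq = 11 - 8i - 28j + 9k ≠ 11 + 16i - 12j - 23k = qp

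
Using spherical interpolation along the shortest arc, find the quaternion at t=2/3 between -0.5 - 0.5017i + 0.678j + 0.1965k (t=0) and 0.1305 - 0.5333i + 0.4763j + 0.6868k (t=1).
-0.0928 - 0.5677i + 0.5926j + 0.5638k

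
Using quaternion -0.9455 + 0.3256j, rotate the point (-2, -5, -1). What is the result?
(-0.96, -5, -2.019)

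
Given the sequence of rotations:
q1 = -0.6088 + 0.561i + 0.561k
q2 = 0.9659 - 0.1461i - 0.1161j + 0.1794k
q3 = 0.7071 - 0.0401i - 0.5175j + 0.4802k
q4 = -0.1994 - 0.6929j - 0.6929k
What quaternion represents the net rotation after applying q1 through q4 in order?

q2 · q1 = -0.6067 + 0.5657i + 0.2533j + 0.4978k
q3 · q2 · q1 = -0.5143 + 0.0451i + 0.7847j + 0.3432k
q4 · q3 · q2 · q1 = 0.8841 + 0.2969i + 0.1686j + 0.3192k
0.8841 + 0.2969i + 0.1686j + 0.3192k


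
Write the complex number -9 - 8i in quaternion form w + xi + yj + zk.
-9 - 8i + 0j + 0k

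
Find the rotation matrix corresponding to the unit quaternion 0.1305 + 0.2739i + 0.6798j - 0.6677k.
[[-0.8159, 0.5467, -0.1883], [0.1981, -0.0417, -0.9793], [-0.5432, -0.8363, -0.0743]]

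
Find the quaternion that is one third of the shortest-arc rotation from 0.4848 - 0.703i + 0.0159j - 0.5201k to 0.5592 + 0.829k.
0.1401 - 0.5751i + 0.013j - 0.8059k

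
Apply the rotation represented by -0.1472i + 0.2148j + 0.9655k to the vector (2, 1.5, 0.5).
(-2.15, -1.281, 0.486)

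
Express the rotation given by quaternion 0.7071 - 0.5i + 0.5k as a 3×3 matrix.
[[0.5, -0.7071, -0.5], [0.7071, 0, 0.7071], [-0.5, -0.7071, 0.5]]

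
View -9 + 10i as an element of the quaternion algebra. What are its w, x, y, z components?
-9 + 10i + 0j + 0k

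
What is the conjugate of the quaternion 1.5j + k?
-1.5j - k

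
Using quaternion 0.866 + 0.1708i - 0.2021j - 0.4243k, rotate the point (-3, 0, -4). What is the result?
(0.305, 2.909, -4.055)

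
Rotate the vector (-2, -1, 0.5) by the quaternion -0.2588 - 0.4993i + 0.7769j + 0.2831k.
(1.022, 1.594, -1.29)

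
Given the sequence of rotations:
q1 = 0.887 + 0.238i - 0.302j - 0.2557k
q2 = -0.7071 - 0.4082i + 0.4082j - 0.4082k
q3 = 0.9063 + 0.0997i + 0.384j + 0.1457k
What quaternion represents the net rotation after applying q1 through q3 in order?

q2 · q1 = -0.5111 - 0.758i + 0.3741j - 0.1551k
q3 · q2 · q1 = -0.5087 - 0.852i + 0.0478j + 0.1133k
-0.5087 - 0.852i + 0.0478j + 0.1133k


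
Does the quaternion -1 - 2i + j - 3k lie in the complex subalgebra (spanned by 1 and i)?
No. The quaternion -1 - 2i + j - 3k has j-coefficient y = 1 and k-coefficient z = -3, not both zero, so it does not lie in the complex subalgebra spanned by 1 and i.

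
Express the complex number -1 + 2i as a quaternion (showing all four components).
-1 + 2i + 0j + 0k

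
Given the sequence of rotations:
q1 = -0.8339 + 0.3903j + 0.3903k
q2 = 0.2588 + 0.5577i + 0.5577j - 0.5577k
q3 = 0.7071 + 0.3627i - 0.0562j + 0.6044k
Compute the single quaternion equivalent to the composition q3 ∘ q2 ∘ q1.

q2 · q1 = -0.2158 - 0.0297i - 0.5817j + 0.7837k
q3 · q2 · q1 = -0.6482 + 0.2083i - 0.7014j + 0.2111k
-0.6482 + 0.2083i - 0.7014j + 0.2111k


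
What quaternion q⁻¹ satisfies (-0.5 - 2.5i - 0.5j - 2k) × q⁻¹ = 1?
-0.0465 + 0.2326i + 0.0465j + 0.186k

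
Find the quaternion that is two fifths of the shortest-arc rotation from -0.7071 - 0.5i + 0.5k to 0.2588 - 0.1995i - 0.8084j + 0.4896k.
-0.3959 - 0.487i - 0.4375j + 0.644k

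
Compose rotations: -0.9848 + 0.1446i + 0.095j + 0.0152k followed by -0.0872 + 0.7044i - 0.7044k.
-0.0053 - 0.6394i - 0.1208j + 0.7593k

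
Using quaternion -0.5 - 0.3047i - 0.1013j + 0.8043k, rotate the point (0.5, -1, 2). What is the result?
(-1.801, -0.827, 1.15)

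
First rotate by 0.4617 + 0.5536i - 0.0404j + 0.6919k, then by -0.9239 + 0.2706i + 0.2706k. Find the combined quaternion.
-0.7636 - 0.3756i - 0.0001j - 0.5252k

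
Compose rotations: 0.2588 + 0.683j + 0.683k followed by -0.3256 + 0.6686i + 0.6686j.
-0.5409 + 0.6297i - 0.506j + 0.2343k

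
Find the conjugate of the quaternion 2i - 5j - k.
-2i + 5j + k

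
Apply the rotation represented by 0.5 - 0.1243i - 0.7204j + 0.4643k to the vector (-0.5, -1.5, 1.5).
(-0.591, -1.946, 0.784)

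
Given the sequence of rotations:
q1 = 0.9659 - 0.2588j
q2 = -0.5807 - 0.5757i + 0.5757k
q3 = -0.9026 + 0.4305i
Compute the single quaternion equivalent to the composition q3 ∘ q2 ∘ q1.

q2 · q1 = -0.5609 - 0.4071i + 0.1503j + 0.7051k
q3 · q2 · q1 = 0.6815 + 0.126i - 0.4392j - 0.5717k
0.6815 + 0.126i - 0.4392j - 0.5717k


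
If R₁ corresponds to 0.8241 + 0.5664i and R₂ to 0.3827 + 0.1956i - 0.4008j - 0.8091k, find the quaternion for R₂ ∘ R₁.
0.2046 + 0.378i - 0.7886j - 0.4398k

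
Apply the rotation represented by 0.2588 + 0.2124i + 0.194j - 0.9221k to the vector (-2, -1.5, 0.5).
(0.566, 1.742, 1.773)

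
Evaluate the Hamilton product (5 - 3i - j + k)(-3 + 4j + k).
-12 + 4i + 26j - 10k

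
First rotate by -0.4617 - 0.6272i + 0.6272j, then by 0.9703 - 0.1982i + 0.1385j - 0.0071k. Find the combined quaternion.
-0.6592 - 0.5126i + 0.5491j - 0.0342k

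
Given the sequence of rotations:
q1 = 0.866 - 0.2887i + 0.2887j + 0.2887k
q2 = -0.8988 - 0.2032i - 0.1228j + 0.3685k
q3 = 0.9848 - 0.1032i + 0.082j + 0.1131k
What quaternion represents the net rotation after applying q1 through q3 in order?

q2 · q1 = -0.908 - 0.0583i - 0.4136j - 0.0345k
q3 · q2 · q1 = -0.8624 + 0.0802i - 0.4919j - 0.0892k
-0.8624 + 0.0802i - 0.4919j - 0.0892k


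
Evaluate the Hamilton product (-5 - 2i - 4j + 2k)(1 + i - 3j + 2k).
-19 - 9i + 17j + 2k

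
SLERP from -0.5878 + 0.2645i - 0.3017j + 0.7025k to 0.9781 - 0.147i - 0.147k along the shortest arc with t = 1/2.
-0.845 + 0.2221i - 0.1628j + 0.4584k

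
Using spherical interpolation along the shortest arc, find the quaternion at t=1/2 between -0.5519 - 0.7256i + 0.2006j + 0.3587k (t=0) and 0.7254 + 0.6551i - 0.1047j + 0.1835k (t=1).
-0.6675 - 0.7215i + 0.1595j + 0.0916k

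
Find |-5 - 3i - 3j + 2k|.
√47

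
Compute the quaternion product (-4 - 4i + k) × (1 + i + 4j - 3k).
3 - 12i - 27j - 3k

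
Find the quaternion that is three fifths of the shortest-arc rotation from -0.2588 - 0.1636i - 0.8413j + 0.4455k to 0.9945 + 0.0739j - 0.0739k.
-0.8345 - 0.0814i - 0.471j + 0.2741k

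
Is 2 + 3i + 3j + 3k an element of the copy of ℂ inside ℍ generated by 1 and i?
No. The quaternion 2 + 3i + 3j + 3k has j-coefficient y = 3 and k-coefficient z = 3, not both zero, so it does not lie in the complex subalgebra spanned by 1 and i.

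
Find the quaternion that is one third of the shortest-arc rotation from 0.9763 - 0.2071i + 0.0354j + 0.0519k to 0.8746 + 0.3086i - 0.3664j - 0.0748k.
0.9937 - 0.0339i - 0.1065j + 0.0094k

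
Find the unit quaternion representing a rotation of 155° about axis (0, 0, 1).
0.2164 + 0.9763k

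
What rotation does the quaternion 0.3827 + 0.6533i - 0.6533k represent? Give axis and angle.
axis = (√2/2, 0, -√2/2), θ = 3π/4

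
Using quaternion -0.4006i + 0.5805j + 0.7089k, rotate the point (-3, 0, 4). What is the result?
(-0.235, 4.687, 1.724)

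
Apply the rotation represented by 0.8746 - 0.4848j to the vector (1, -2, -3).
(3.074, -2, -0.742)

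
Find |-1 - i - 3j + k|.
√12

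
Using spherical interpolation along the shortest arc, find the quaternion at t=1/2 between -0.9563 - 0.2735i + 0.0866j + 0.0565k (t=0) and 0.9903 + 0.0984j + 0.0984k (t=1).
-0.99 - 0.1391i - 0.006j - 0.0213k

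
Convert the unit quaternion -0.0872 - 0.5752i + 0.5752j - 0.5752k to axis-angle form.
axis = (-√3/3, √3/3, -√3/3), θ = 190°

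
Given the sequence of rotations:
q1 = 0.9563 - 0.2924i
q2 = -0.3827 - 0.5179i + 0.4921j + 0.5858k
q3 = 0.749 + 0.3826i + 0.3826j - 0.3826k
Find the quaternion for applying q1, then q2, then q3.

q2 · q1 = -0.5174 - 0.3834i + 0.2993j + 0.7041k
q3 · q2 · q1 = -0.086 - 0.1012i - 0.0965j + 0.9865k
-0.086 - 0.1012i - 0.0965j + 0.9865k


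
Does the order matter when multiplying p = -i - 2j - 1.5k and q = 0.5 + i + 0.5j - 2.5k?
Yes: pq = -1.75 + 5.25i - 5j + 0.75k ≠ -1.75 - 6.25i + 3j - 2.25k = qp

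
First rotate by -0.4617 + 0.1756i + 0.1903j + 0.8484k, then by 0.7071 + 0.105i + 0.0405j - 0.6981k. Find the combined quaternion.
0.2397 + 0.2429i - 0.0958j + 0.9351k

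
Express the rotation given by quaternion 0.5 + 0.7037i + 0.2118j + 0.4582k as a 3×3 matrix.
[[0.4904, -0.1601, 0.8567], [0.7563, -0.4103, -0.5096], [0.4331, 0.8978, -0.0801]]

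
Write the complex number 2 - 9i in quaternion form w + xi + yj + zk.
2 - 9i + 0j + 0k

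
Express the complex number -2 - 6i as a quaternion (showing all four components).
-2 - 6i + 0j + 0k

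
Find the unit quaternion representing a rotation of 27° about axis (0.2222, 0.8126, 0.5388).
0.9724 + 0.0519i + 0.1897j + 0.1258k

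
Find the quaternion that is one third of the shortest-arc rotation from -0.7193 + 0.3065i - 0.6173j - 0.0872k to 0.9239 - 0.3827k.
-0.8647 + 0.2204i - 0.444j + 0.0812k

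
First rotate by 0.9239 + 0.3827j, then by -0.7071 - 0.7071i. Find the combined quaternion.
-0.6533 - 0.6533i - 0.2706j - 0.2706k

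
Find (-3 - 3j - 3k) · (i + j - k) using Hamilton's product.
3i - 6j + 6k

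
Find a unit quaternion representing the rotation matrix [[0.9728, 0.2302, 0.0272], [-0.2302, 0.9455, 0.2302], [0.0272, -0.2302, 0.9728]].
0.9863 - 0.1167i - 0.1167k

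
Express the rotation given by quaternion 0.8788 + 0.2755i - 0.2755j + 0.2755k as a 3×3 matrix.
[[0.6964, -0.636, -0.3324], [0.3324, 0.6964, -0.636], [0.636, 0.3324, 0.6964]]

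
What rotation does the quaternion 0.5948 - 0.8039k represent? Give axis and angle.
axis = (0, 0, -1), θ = 107°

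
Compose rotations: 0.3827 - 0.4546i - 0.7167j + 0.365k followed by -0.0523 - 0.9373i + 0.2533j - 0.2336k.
-0.1793 - 0.4099i + 0.5827j + 0.6784k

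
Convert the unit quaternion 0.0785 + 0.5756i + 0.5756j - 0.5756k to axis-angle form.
axis = (√3/3, √3/3, -√3/3), θ = 171°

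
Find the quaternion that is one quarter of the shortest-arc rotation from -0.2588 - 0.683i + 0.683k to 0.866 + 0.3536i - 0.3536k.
-0.4423 - 0.6342i + 0.6342k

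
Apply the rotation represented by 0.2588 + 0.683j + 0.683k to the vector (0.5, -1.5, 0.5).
(0.274, 0.543, -1.543)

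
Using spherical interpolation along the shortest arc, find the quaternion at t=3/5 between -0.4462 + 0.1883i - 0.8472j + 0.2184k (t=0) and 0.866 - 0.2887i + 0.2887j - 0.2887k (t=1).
-0.7428 + 0.2647i - 0.5488j + 0.2776k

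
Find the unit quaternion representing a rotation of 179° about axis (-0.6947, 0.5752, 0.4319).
0.0087 - 0.6947i + 0.5752j + 0.4319k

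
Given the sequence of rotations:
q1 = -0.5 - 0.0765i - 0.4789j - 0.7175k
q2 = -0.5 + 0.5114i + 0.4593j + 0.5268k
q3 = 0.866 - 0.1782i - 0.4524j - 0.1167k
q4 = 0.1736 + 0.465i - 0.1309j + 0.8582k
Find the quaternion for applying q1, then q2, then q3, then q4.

q2 · q1 = 0.8871 - 0.2947i + 0.3364j - 0.1144k
q3 · q2 · q1 = 0.8545 - 0.3223i - 0.096j - 0.3959k
q4 · q3 · q2 · q1 = 0.6254 + 0.4756i - 0.221j + 0.5778k
0.6254 + 0.4756i - 0.221j + 0.5778k


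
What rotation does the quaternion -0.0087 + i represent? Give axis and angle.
axis = (1, 0, 0), θ = 181°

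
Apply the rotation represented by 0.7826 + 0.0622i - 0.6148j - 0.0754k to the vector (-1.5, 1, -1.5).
(1.15, 1.28, -1.594)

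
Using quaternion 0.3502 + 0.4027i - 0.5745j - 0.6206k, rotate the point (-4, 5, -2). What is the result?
(3.386, 2.254, 5.334)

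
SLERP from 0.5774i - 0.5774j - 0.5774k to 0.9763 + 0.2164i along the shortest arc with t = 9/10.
0.9484 + 0.294i - 0.0838j - 0.0838k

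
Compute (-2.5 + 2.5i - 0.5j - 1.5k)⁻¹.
-0.1667 - 0.1667i + 0.0333j + 0.1k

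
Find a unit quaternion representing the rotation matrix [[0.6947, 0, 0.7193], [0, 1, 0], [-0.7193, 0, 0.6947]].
0.9205 + 0.3907j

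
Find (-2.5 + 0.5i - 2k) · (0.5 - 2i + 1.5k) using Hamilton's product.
2.75 + 5.25i + 3.25j - 4.75k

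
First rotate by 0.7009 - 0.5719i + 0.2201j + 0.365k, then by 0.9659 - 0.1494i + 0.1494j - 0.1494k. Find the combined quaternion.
0.6132 - 0.5697i + 0.4573j + 0.3004k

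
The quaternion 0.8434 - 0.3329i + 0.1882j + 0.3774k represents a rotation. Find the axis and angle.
axis = (-0.6196, 0.3503, 0.7024), θ = 65°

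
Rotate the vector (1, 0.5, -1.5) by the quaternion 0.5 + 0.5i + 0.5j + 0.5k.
(-1.5, 1, 0.5)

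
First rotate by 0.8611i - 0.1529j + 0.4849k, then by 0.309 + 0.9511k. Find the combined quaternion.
-0.4612 + 0.4115i + 0.7717j + 0.1498k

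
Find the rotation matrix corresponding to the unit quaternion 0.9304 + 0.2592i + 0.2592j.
[[0.8656, 0.1344, 0.4823], [0.1344, 0.8656, -0.4823], [-0.4823, 0.4823, 0.7313]]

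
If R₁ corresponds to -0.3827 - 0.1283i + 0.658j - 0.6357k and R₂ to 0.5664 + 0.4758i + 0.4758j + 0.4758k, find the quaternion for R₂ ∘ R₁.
-0.1663 - 0.8703i + 0.432j - 0.168k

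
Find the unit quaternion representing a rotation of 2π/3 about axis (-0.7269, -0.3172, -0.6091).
0.5 - 0.6295i - 0.2747j - 0.5275k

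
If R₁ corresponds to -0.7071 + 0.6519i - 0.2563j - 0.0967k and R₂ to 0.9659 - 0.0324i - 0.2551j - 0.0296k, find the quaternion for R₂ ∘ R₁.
-0.7301 + 0.6697i - 0.0896j + 0.1021k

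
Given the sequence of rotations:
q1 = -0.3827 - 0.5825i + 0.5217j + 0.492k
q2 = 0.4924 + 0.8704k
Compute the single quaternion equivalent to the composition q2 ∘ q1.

q2 · q1 = -0.6167 - 0.7409i - 0.2501j - 0.0908k
-0.6167 - 0.7409i - 0.2501j - 0.0908k


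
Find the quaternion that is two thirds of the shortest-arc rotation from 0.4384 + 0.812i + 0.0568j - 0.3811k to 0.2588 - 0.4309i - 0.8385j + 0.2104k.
-0.0161 + 0.6705i + 0.6687j - 0.321k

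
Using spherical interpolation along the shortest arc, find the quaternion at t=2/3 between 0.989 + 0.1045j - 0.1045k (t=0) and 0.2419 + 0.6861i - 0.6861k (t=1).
0.6115 + 0.5358i + 0.0447j - 0.5805k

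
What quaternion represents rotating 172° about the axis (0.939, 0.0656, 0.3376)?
0.0698 + 0.9367i + 0.0654j + 0.3368k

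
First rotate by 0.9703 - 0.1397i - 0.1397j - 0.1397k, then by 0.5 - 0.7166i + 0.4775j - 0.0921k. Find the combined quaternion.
0.4389 - 0.8447i + 0.3062j + 0.0076k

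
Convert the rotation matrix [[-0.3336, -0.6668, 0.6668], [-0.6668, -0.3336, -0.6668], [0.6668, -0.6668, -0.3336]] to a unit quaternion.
0.5774i - 0.5774j + 0.5774k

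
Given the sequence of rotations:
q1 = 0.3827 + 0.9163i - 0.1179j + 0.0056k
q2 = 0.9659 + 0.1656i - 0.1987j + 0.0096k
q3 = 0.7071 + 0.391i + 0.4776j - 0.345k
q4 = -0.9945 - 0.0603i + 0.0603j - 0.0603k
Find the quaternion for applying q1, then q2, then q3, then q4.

q2 · q1 = 0.1944 + 0.9484i - 0.1821j + 0.1716k
q3 · q2 · q1 = -0.0872 + 0.7658i - 0.4302j - 0.4699k
q4 · q3 · q2 · q1 = 0.1305 - 0.8106i + 0.3481j + 0.4523k
0.1305 - 0.8106i + 0.3481j + 0.4523k


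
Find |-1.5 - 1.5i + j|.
2.345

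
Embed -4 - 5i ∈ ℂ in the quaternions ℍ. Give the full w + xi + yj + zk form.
-4 - 5i + 0j + 0k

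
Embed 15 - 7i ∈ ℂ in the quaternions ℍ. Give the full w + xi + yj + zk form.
15 - 7i + 0j + 0k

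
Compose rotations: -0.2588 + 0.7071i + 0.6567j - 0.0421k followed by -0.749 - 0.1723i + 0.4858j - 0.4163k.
-0.0209 - 0.2321i - 0.9192j - 0.3174k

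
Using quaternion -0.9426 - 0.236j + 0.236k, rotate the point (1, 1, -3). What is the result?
(-0.113, 0.778, -3.222)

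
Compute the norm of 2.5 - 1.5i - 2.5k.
3.841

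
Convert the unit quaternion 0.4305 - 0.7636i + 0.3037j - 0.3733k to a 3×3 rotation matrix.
[[0.5368, -0.1424, 0.8316], [-0.7852, -0.4449, 0.4307], [0.3086, -0.8842, -0.3506]]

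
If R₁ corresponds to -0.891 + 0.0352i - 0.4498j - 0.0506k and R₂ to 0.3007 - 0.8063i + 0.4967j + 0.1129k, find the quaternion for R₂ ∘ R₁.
-0.0104 + 0.7546i - 0.6146j + 0.2294k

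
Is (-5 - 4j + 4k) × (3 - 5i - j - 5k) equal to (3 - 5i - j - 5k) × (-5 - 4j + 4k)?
No: pq = 1 + 49i - 27j + 17k ≠ 1 + i + 13j + 57k = qp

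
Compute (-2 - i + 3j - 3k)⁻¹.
-0.087 + 0.0435i - 0.1304j + 0.1304k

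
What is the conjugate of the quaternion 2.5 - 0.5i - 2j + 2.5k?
2.5 + 0.5i + 2j - 2.5k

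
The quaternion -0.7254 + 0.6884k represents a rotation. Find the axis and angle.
axis = (0, 0, 1), θ = 273°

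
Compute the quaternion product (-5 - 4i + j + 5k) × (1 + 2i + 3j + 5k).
-25 - 24i + 16j - 34k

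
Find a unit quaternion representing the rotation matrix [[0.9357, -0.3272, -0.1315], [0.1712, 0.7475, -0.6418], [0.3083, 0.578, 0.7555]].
0.9272 + 0.3289i - 0.1186j + 0.1344k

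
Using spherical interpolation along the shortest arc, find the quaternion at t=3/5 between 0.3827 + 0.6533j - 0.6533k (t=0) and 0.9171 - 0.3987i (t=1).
0.8417 - 0.2831i + 0.3252j - 0.3252k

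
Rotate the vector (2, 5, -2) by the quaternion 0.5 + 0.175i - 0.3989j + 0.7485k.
(-5.044, 1.853, -2.03)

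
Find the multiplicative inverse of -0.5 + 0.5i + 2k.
-0.1111 - 0.1111i - 0.4444k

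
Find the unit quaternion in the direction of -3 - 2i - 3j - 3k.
-0.5388 - 0.3592i - 0.5388j - 0.5388k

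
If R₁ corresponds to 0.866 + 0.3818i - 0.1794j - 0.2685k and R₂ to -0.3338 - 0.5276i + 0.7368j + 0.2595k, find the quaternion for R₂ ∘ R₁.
0.1142 - 0.7356i + 0.6554j + 0.1277k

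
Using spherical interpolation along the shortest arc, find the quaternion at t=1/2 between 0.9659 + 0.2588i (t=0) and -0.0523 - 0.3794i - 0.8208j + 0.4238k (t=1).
0.6718 + 0.4211i + 0.5415j - 0.2796k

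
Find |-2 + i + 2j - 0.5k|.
3.041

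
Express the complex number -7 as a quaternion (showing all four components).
-7 + 0i + 0j + 0k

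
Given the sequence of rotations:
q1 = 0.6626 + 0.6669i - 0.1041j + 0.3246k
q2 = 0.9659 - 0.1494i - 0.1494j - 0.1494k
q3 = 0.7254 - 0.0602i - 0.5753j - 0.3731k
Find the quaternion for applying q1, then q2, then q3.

q2 · q1 = 0.7726 + 0.4811i - 0.2507j + 0.3297k
q3 · q2 · q1 = 0.5682 + 0.0193i - 0.786j + 0.2428k
0.5682 + 0.0193i - 0.786j + 0.2428k


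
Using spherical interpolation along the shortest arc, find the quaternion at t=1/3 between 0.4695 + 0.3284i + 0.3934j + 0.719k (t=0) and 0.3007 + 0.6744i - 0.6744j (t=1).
0.5348 + 0.594i + 0.0092j + 0.6009k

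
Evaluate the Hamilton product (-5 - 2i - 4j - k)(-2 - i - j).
4 + 8i + 14j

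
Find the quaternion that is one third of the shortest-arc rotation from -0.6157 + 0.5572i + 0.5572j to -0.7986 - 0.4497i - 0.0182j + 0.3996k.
-0.8464 + 0.2463i + 0.4376j + 0.1771k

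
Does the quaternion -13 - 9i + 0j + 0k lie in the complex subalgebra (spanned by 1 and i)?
Yes. The quaternion -13 - 9i has j- and k-coefficients y = z = 0, so it lies in the complex subalgebra spanned by 1 and i.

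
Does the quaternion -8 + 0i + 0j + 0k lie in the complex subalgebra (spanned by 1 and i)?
Yes. The quaternion -8 has j- and k-coefficients y = z = 0, so it lies in the complex subalgebra spanned by 1 and i.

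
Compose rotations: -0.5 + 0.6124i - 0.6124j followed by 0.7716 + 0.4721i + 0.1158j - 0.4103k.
-0.604 - 0.0148i - 0.7817j - 0.1549k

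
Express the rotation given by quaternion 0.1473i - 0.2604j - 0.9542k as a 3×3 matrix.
[[-0.9566, -0.0767, -0.2811], [-0.0767, -0.8644, 0.4969], [-0.2811, 0.4969, 0.821]]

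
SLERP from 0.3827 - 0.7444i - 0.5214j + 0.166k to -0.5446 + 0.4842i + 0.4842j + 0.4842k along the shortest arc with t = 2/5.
0.4791 - 0.6832i - 0.5413j - 0.1036k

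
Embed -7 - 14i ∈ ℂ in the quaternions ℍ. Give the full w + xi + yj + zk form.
-7 - 14i + 0j + 0k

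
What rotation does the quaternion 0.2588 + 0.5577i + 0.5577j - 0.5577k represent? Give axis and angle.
axis = (√3/3, √3/3, -√3/3), θ = 5π/6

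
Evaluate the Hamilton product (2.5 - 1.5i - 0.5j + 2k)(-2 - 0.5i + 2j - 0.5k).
-3.75 - 2i + 4.25j - 8.5k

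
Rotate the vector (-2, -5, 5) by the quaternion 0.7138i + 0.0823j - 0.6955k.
(-5.59, 4.125, 2.395)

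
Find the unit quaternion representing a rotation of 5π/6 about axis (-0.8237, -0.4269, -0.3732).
0.2588 - 0.7956i - 0.4124j - 0.3605k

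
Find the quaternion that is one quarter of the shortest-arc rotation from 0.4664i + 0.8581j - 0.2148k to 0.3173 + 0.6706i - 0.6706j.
-0.1054 + 0.1784i + 0.9607j - 0.1847k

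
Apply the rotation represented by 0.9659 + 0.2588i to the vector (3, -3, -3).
(3, -1.098, -4.098)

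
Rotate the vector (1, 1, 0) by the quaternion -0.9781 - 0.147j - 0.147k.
(0.626, 1.244, -0.244)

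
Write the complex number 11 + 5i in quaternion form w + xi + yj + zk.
11 + 5i + 0j + 0k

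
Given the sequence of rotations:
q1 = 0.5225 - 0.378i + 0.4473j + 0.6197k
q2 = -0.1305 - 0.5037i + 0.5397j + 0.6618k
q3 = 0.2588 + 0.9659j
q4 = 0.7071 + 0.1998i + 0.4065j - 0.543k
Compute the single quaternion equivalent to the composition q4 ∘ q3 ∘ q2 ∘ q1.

q2 · q1 = -0.9101 - 0.1754i + 0.2856j + 0.2436k
q3 · q2 · q1 = -0.5114 + 0.1899i - 0.8052j + 0.2325k
q4 · q3 · q2 · q1 = 0.054 - 0.3106i - 0.9268j + 0.204k
0.054 - 0.3106i - 0.9268j + 0.204k


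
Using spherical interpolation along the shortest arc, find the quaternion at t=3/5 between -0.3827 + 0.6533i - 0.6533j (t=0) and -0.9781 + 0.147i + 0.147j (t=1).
-0.8781 + 0.4257i - 0.2185j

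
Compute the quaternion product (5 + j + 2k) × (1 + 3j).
2 - 6i + 16j + 2k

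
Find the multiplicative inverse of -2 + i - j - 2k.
-0.2 - 0.1i + 0.1j + 0.2k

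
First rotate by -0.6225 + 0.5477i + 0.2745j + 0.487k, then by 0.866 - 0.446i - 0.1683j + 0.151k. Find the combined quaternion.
-0.3221 + 0.6285i + 0.6424j + 0.2975k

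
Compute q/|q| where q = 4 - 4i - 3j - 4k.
0.5298 - 0.5298i - 0.3974j - 0.5298k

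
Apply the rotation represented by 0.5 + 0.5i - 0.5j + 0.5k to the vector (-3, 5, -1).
(-5, 1, -3)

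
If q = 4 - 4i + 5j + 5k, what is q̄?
4 + 4i - 5j - 5k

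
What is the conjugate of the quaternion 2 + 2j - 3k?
2 - 2j + 3k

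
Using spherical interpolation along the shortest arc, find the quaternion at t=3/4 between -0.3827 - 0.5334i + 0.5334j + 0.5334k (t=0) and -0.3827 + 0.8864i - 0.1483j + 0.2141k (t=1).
0.2015 - 0.9319i + 0.3014j - 0.0081k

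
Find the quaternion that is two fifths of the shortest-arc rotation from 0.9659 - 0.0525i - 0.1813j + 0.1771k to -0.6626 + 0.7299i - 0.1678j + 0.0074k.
0.9253 - 0.3597i - 0.0434j + 0.1122k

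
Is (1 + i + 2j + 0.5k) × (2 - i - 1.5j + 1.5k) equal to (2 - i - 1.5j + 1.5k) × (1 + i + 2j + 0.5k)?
No: pq = 5.25 + 4.75i + 0.5j + 3k ≠ 5.25 - 2.75i + 4.5j + 2k = qp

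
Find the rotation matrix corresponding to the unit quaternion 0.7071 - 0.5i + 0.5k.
[[0.5, -0.7071, -0.5], [0.7071, 0, 0.7071], [-0.5, -0.7071, 0.5]]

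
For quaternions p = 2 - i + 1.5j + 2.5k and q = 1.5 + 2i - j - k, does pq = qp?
No: pq = 9 + 3.5i + 4.25j - 0.25k ≠ 9 + 1.5i - 3.75j + 3.75k = qp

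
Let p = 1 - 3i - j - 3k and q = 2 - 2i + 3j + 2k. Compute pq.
5 - i + 13j - 15k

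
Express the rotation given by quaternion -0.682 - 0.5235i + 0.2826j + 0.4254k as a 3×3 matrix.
[[0.4783, 0.2844, -0.8309], [-0.8761, 0.09, -0.4736], [-0.0599, 0.9545, 0.2922]]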